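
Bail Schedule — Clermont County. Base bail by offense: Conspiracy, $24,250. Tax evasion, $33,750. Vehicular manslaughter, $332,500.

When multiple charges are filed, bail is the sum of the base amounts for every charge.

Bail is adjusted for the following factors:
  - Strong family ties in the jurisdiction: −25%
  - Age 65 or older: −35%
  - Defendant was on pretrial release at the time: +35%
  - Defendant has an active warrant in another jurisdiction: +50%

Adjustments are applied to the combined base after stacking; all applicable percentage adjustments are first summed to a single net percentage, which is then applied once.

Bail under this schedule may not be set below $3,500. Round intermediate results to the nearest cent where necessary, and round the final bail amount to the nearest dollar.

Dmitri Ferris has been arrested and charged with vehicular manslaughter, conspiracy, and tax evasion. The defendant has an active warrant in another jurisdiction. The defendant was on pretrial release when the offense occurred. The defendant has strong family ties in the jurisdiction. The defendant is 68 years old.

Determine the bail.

Base amounts from the schedule: vehicular manslaughter $332,500; conspiracy $24,250; tax evasion $33,750.
Stacking rule: sum of all bases. $332,500 + $24,250 + $33,750 = $390,500.
Net percentage adjustment: −25% −35% +35% +50% = +25%. $390,500 × 1.25 = $488,125.
$488,125 is at or above the $3,500 minimum.

$488,125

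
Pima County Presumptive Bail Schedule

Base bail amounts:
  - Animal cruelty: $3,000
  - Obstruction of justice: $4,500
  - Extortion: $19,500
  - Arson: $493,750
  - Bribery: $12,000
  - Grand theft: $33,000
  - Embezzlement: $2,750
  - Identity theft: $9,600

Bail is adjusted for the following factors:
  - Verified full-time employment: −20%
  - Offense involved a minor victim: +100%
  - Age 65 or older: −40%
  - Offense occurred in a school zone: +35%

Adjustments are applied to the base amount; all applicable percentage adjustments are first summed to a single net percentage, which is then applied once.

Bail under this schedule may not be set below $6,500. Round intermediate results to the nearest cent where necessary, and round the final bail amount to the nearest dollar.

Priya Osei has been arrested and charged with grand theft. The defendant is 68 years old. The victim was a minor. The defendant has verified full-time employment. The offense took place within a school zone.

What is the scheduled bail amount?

Base amounts from the schedule: grand theft $33,000.
Single charge. Combined base = $33,000.
Net percentage adjustment: −20% +100% −40% +35% = +75%. $33,000 × 1.75 = $57,750.
$57,750 is at or above the $6,500 minimum.

$57,750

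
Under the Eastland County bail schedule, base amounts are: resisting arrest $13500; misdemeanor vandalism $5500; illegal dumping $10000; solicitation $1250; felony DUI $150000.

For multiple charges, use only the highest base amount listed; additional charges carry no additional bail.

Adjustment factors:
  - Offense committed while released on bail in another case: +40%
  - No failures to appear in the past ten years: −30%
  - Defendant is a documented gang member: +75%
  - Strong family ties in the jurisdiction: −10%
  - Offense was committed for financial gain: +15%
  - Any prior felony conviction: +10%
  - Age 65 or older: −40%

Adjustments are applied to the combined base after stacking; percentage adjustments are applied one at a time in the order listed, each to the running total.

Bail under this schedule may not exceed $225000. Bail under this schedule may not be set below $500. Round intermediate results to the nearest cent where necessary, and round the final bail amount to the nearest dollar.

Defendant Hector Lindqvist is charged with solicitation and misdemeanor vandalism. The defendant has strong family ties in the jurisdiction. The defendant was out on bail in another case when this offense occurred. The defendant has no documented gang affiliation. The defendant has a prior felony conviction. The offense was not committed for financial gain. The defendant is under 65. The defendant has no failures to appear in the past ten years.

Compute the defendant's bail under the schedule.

$5336

Base amounts from the schedule: solicitation $1250; misdemeanor vandalism $5500.
Stacking rule: use the highest base only. Highest is misdemeanor vandalism at $5500. Combined base = $5500.
Offense committed while released on bail in another case (+40%): $5500 × 1.4 = $7700.
No failures to appear in the past ten years (−30%): $7700 × 0.7 = $5390.
Strong family ties in the jurisdiction (−10%): $5390 × 0.9 = $4851.
Any prior felony conviction (+10%): $4851 × 1.1 = $5336.10.
$5336.10 is within the $225000 maximum.
$5336.10 is at or above the $500 minimum.
Rounded to the nearest dollar: $5336.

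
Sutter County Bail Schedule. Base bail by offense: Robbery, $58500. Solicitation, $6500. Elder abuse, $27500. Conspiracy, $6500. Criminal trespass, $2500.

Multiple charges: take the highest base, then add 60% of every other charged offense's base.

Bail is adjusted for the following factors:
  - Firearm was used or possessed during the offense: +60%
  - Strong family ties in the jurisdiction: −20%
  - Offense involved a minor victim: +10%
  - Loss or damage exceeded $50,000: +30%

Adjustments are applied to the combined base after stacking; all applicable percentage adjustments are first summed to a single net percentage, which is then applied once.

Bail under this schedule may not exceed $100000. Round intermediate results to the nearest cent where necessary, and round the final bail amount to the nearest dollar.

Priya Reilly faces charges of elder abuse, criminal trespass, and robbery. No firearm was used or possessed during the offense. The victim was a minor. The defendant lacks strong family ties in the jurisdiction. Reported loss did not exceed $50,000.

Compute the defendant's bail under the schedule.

$84150

Base amounts from the schedule: elder abuse $27500; criminal trespass $2500; robbery $58500.
Stacking rule: highest base plus 60% of each additional charge. Highest is robbery at $58500. Additional: $27500 × 60% = $16500; $2500 × 60% = $1500. Combined base = $58500 + $18000 = $76500.
Offense involved a minor victim (+10%): $76500 × 1.1 = $84150.
$84150 is within the $100000 maximum.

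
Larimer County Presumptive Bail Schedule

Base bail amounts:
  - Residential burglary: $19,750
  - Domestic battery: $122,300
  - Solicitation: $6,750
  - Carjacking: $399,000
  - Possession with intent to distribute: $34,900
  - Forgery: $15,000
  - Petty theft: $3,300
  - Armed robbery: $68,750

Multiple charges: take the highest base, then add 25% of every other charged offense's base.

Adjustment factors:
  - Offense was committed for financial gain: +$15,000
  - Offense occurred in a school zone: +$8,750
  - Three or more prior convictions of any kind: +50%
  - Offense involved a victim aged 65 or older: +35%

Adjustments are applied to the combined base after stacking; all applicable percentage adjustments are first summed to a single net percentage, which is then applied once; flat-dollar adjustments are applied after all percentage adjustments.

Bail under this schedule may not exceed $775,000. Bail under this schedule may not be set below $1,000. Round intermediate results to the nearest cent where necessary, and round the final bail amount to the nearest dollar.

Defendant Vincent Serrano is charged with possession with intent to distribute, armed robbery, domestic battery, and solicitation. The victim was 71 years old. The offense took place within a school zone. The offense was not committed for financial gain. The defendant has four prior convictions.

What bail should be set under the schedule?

$286,065

Base amounts from the schedule: possession with intent to distribute $34,900; armed robbery $68,750; domestic battery $122,300; solicitation $6,750.
Stacking rule: highest base plus 25% of each additional charge. Highest is domestic battery at $122,300. Additional: $34,900 × 25% = $8,725; $68,750 × 25% = $17,187.50; $6,750 × 25% = $1,687.50. Combined base = $122,300 + $27,600 = $149,900.
Net percentage adjustment: +50% +35% = +85%. $149,900 × 1.85 = $277,315.
Offense occurred in a school zone (+$8,750 flat): $277,315 + $8,750 = $286,065.
$286,065 is within the $775,000 maximum.
$286,065 is at or above the $1,000 minimum.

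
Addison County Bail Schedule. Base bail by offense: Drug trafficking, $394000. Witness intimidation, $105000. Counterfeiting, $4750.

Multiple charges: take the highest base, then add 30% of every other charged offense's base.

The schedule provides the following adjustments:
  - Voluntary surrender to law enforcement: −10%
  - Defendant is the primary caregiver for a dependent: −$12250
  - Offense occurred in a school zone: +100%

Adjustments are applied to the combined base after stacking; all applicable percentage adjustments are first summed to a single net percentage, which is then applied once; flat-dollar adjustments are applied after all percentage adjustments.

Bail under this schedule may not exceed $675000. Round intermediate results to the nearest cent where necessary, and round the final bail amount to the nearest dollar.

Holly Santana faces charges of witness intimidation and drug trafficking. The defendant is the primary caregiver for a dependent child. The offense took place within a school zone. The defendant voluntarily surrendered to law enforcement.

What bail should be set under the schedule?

Base amounts from the schedule: witness intimidation $105000; drug trafficking $394000.
Stacking rule: highest base plus 30% of each additional charge. Highest is drug trafficking at $394000. Additional: $105000 × 30% = $31500. Combined base = $394000 + $31500 = $425500.
Net percentage adjustment: −10% +100% = +90%. $425500 × 1.9 = $808450.
Defendant is the primary caregiver for a dependent (−$12250 flat): $808450 − $12250 = $796200.
Result $796200 exceeds the maximum of $675000; bail is capped at $675000.

$675000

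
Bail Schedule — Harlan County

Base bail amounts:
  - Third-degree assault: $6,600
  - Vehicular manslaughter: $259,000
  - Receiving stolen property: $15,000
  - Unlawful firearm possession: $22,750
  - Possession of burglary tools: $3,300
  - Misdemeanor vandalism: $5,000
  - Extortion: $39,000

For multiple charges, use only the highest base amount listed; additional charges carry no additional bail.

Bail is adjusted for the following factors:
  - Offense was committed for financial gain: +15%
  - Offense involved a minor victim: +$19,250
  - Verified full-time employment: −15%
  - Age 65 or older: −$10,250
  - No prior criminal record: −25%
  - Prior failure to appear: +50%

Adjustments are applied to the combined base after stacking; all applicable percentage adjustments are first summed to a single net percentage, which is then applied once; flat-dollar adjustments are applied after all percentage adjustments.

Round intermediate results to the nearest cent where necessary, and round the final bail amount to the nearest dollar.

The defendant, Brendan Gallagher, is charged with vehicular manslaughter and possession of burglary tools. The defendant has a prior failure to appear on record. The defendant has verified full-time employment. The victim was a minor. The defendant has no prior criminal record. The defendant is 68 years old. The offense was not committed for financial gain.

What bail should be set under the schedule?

$293,900

Base amounts from the schedule: vehicular manslaughter $259,000; possession of burglary tools $3,300.
Stacking rule: use the highest base only. Highest is vehicular manslaughter at $259,000. Combined base = $259,000.
Net percentage adjustment: −15% −25% +50% = +10%. $259,000 × 1.1 = $284,900.
Offense involved a minor victim (+$19,250 flat): $284,900 + $19,250 = $304,150.
Age 65 or older (−$10,250 flat): $304,150 − $10,250 = $293,900.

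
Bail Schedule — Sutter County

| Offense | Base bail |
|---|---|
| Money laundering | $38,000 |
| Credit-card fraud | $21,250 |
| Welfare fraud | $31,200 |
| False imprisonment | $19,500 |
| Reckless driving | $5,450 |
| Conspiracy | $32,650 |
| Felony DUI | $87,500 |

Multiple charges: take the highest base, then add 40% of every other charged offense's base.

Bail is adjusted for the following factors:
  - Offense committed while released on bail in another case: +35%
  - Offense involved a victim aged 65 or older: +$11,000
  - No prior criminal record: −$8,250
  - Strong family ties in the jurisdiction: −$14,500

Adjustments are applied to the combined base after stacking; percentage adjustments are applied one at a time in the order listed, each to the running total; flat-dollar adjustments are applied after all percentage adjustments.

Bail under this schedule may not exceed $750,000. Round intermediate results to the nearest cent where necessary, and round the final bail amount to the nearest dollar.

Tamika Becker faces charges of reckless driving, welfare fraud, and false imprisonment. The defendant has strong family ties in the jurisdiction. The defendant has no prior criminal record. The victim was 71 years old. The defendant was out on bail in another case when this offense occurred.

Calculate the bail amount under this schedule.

Base amounts from the schedule: reckless driving $5,450; welfare fraud $31,200; false imprisonment $19,500.
Stacking rule: highest base plus 40% of each additional charge. Highest is welfare fraud at $31,200. Additional: $5,450 × 40% = $2,180; $19,500 × 40% = $7,800. Combined base = $31,200 + $9,980 = $41,180.
Offense committed while released on bail in another case (+35%): $41,180 × 1.35 = $55,593.
Offense involved a victim aged 65 or older (+$11,000 flat): $55,593 + $11,000 = $66,593.
No prior criminal record (−$8,250 flat): $66,593 − $8,250 = $58,343.
Strong family ties in the jurisdiction (−$14,500 flat): $58,343 − $14,500 = $43,843.
$43,843 is within the $750,000 maximum.

$43,843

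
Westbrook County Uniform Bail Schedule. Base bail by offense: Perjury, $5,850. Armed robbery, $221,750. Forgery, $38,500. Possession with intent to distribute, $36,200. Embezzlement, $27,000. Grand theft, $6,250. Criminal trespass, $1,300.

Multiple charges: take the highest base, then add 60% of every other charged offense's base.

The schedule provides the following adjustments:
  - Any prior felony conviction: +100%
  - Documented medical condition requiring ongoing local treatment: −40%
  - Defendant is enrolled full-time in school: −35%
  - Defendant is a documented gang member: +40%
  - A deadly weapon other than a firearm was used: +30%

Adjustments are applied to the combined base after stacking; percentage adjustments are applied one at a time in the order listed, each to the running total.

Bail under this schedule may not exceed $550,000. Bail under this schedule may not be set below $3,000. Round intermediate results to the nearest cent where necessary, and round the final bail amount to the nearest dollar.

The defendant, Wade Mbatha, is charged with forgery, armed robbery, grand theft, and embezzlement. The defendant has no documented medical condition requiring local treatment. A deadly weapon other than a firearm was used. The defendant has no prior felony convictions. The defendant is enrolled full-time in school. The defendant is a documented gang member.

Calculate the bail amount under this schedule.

$313,258

Base amounts from the schedule: forgery $38,500; armed robbery $221,750; grand theft $6,250; embezzlement $27,000.
Stacking rule: highest base plus 60% of each additional charge. Highest is armed robbery at $221,750. Additional: $38,500 × 60% = $23,100; $6,250 × 60% = $3,750; $27,000 × 60% = $16,200. Combined base = $221,750 + $43,050 = $264,800.
Defendant is enrolled full-time in school (−35%): $264,800 × 0.65 = $172,120.
Defendant is a documented gang member (+40%): $172,120 × 1.4 = $240,968.
A deadly weapon other than a firearm was used (+30%): $240,968 × 1.3 = $313,258.40.
$313,258.40 is within the $550,000 maximum.
$313,258.40 is at or above the $3,000 minimum.
Rounded to the nearest dollar: $313,258.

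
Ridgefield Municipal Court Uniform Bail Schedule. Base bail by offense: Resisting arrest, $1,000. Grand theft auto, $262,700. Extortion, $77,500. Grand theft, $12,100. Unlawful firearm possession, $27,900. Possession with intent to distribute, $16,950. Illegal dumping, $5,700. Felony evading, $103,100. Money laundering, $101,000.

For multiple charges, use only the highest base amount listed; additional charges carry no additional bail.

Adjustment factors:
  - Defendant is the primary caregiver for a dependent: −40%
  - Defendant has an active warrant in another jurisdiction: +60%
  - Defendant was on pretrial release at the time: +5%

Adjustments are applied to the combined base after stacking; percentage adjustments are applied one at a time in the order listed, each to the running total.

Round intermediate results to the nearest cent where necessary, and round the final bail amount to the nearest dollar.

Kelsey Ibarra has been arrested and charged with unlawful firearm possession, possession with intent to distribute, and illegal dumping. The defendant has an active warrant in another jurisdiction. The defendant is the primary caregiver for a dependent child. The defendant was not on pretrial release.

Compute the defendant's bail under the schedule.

$26,784

Base amounts from the schedule: unlawful firearm possession $27,900; possession with intent to distribute $16,950; illegal dumping $5,700.
Stacking rule: use the highest base only. Highest is unlawful firearm possession at $27,900. Combined base = $27,900.
Defendant is the primary caregiver for a dependent (−40%): $27,900 × 0.6 = $16,740.
Defendant has an active warrant in another jurisdiction (+60%): $16,740 × 1.6 = $26,784.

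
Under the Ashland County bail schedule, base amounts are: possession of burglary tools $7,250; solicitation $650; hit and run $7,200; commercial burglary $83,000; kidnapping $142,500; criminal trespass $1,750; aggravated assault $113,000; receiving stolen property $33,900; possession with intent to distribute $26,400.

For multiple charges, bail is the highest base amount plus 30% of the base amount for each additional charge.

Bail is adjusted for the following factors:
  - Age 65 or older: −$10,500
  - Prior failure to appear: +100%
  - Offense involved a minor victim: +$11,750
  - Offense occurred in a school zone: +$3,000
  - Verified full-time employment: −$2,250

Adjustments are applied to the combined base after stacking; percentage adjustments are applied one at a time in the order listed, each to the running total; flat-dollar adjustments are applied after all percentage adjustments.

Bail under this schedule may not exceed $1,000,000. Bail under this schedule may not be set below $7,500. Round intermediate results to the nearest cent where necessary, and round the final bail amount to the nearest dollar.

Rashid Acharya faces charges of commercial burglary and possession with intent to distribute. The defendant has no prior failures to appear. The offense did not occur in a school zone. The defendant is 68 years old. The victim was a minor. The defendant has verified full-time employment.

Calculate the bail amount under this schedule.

$89,920

Base amounts from the schedule: commercial burglary $83,000; possession with intent to distribute $26,400.
Stacking rule: highest base plus 30% of each additional charge. Highest is commercial burglary at $83,000. Additional: $26,400 × 30% = $7,920. Combined base = $83,000 + $7,920 = $90,920.
Age 65 or older (−$10,500 flat): $90,920 − $10,500 = $80,420.
Offense involved a minor victim (+$11,750 flat): $80,420 + $11,750 = $92,170.
Verified full-time employment (−$2,250 flat): $92,170 − $2,250 = $89,920.
$89,920 is within the $1,000,000 maximum.
$89,920 is at or above the $7,500 minimum.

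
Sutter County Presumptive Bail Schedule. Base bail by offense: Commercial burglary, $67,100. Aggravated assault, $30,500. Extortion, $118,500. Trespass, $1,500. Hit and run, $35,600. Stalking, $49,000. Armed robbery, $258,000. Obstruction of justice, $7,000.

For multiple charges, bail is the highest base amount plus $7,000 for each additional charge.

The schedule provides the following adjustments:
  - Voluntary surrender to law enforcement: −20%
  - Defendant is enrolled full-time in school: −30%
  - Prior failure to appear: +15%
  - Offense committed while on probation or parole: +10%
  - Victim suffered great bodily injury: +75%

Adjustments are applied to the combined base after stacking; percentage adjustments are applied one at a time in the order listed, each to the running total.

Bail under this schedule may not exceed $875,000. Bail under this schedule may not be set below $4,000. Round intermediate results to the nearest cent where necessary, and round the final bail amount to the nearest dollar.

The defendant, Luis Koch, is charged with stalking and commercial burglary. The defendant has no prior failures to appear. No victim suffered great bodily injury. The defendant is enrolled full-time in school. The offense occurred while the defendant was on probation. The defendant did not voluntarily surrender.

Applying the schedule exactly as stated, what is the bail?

Base amounts from the schedule: stalking $49,000; commercial burglary $67,100.
Stacking rule: highest base plus $7,000 per additional charge. Highest is commercial burglary at $67,100; 1 additional charge → +$7,000. Combined base = $74,100.
Defendant is enrolled full-time in school (−30%): $74,100 × 0.7 = $51,870.
Offense committed while on probation or parole (+10%): $51,870 × 1.1 = $57,057.
$57,057 is within the $875,000 maximum.
$57,057 is at or above the $4,000 minimum.

$57,057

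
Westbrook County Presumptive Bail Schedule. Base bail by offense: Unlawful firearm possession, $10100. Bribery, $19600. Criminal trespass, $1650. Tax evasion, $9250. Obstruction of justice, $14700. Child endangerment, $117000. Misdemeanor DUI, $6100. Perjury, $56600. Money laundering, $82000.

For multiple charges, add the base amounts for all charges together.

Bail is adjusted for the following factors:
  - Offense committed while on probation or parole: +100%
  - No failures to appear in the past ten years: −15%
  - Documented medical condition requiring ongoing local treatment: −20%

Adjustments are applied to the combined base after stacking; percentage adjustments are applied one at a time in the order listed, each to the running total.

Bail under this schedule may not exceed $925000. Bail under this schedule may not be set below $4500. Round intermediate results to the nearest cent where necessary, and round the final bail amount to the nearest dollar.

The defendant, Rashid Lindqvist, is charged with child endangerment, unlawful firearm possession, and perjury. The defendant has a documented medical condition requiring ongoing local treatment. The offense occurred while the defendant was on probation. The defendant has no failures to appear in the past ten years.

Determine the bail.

Base amounts from the schedule: child endangerment $117000; unlawful firearm possession $10100; perjury $56600.
Stacking rule: sum of all bases. $117000 + $10100 + $56600 = $183700.
Offense committed while on probation or parole (+100%): $183700 × 2 = $367400.
No failures to appear in the past ten years (−15%): $367400 × 0.85 = $312290.
Documented medical condition requiring ongoing local treatment (−20%): $312290 × 0.8 = $249832.
$249832 is within the $925000 maximum.
$249832 is at or above the $4500 minimum.

$249832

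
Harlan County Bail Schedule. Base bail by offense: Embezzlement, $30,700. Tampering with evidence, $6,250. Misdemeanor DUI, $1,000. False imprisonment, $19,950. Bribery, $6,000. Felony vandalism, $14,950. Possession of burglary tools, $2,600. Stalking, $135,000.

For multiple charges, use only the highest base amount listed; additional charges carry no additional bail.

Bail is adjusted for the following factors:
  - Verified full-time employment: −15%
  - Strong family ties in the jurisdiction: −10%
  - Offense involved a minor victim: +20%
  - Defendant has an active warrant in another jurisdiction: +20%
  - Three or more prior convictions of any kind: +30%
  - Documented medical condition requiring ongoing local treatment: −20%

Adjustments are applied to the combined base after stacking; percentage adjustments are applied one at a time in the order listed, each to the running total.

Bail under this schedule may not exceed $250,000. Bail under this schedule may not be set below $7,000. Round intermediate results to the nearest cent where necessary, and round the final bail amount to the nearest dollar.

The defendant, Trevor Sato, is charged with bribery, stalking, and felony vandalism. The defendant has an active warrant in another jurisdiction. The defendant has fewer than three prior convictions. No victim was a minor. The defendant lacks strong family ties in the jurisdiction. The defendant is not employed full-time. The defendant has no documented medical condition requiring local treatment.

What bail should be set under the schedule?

$162,000

Base amounts from the schedule: bribery $6,000; stalking $135,000; felony vandalism $14,950.
Stacking rule: use the highest base only. Highest is stalking at $135,000. Combined base = $135,000.
Defendant has an active warrant in another jurisdiction (+20%): $135,000 × 1.2 = $162,000.
$162,000 is within the $250,000 maximum.
$162,000 is at or above the $7,000 minimum.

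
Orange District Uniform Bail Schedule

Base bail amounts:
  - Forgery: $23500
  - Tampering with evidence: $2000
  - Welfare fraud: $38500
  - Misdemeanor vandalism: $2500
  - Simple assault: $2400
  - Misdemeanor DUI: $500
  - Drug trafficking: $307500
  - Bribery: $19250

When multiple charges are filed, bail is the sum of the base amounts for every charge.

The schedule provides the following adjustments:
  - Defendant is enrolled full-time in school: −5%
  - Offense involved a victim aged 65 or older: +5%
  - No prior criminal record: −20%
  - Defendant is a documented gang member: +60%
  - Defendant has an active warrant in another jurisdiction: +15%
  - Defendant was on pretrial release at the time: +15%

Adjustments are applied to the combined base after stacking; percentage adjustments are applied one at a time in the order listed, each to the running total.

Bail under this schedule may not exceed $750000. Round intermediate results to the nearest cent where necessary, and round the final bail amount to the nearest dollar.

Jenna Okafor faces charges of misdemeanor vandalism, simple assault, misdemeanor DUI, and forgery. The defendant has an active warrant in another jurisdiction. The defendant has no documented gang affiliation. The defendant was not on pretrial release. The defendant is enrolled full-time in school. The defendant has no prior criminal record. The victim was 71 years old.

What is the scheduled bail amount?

$26522

Base amounts from the schedule: misdemeanor vandalism $2500; simple assault $2400; misdemeanor DUI $500; forgery $23500.
Stacking rule: sum of all bases. $2500 + $2400 + $500 + $23500 = $28900.
Defendant is enrolled full-time in school (−5%): $28900 × 0.95 = $27455.
Offense involved a victim aged 65 or older (+5%): $27455 × 1.05 = $28827.75.
No prior criminal record (−20%): $28827.75 × 0.8 = $23062.20.
Defendant has an active warrant in another jurisdiction (+15%): $23062.20 × 1.15 = $26521.53.
$26521.53 is within the $750000 maximum.
Rounded to the nearest dollar: $26522.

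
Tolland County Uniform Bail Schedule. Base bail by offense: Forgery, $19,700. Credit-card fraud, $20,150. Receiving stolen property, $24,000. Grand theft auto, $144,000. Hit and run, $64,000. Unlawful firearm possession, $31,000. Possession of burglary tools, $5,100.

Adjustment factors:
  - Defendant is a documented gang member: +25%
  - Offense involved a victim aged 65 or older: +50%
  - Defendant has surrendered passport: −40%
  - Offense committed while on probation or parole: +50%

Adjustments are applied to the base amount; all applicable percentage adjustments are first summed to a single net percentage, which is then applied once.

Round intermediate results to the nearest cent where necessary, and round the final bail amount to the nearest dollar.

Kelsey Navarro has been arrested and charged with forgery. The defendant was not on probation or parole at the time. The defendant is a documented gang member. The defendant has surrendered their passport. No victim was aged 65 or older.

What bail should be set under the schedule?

Base amounts from the schedule: forgery $19,700.
Single charge. Combined base = $19,700.
Net percentage adjustment: +25% −40% = −15%. $19,700 × 0.85 = $16,745.

$16,745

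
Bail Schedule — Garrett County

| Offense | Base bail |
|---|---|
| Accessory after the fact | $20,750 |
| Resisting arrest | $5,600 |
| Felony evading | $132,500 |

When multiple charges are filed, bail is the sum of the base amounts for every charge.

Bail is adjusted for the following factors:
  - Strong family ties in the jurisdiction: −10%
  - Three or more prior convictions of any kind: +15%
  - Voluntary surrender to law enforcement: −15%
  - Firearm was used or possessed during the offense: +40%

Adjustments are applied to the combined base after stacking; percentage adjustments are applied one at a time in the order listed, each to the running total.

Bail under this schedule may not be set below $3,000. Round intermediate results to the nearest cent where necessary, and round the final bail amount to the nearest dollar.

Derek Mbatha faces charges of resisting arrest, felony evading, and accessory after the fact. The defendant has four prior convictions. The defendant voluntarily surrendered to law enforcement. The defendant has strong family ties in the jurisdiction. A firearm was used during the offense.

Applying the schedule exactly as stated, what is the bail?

$195,648

Base amounts from the schedule: resisting arrest $5,600; felony evading $132,500; accessory after the fact $20,750.
Stacking rule: sum of all bases. $5,600 + $132,500 + $20,750 = $158,850.
Strong family ties in the jurisdiction (−10%): $158,850 × 0.9 = $142,965.
Three or more prior convictions of any kind (+15%): $142,965 × 1.15 = $164,409.75.
Voluntary surrender to law enforcement (−15%): $164,409.75 × 0.85 = $139,748.29.
Firearm was used or possessed during the offense (+40%): $139,748.29 × 1.4 = $195,647.61.
$195,647.61 is at or above the $3,000 minimum.
Rounded to the nearest dollar: $195,648.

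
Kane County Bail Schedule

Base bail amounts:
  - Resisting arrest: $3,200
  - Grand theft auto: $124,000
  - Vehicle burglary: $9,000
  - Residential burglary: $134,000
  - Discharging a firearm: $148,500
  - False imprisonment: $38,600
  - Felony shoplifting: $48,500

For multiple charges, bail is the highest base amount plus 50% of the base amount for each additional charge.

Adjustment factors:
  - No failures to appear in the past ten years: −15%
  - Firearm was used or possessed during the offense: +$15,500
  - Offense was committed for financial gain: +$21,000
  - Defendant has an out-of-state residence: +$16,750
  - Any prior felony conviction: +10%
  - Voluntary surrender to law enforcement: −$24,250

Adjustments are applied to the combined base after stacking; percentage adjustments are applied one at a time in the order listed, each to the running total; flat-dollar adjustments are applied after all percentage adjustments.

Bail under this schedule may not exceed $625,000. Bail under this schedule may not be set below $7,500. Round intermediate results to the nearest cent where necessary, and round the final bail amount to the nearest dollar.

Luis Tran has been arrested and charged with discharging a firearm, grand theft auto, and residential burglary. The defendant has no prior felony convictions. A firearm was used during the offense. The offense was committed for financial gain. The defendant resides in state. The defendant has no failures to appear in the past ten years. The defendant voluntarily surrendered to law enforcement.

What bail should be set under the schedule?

Base amounts from the schedule: discharging a firearm $148,500; grand theft auto $124,000; residential burglary $134,000.
Stacking rule: highest base plus 50% of each additional charge. Highest is discharging a firearm at $148,500. Additional: $124,000 × 50% = $62,000; $134,000 × 50% = $67,000. Combined base = $148,500 + $129,000 = $277,500.
No failures to appear in the past ten years (−15%): $277,500 × 0.85 = $235,875.
Firearm was used or possessed during the offense (+$15,500 flat): $235,875 + $15,500 = $251,375.
Offense was committed for financial gain (+$21,000 flat): $251,375 + $21,000 = $272,375.
Voluntary surrender to law enforcement (−$24,250 flat): $272,375 − $24,250 = $248,125.
$248,125 is within the $625,000 maximum.
$248,125 is at or above the $7,500 minimum.

$248,125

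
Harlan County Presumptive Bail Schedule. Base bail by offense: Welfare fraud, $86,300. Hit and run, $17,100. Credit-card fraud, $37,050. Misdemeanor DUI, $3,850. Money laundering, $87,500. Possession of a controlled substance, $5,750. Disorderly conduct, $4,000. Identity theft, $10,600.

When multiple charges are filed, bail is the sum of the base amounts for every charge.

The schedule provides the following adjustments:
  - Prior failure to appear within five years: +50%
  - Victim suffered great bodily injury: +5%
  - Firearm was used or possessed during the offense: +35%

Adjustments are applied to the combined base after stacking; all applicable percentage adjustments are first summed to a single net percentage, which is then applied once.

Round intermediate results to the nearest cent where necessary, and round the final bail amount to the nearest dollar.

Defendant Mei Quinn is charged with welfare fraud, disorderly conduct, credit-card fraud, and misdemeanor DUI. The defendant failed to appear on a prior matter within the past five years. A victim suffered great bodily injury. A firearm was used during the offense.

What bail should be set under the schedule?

$249,280

Base amounts from the schedule: welfare fraud $86,300; disorderly conduct $4,000; credit-card fraud $37,050; misdemeanor DUI $3,850.
Stacking rule: sum of all bases. $86,300 + $4,000 + $37,050 + $3,850 = $131,200.
Net percentage adjustment: +50% +5% +35% = +90%. $131,200 × 1.9 = $249,280.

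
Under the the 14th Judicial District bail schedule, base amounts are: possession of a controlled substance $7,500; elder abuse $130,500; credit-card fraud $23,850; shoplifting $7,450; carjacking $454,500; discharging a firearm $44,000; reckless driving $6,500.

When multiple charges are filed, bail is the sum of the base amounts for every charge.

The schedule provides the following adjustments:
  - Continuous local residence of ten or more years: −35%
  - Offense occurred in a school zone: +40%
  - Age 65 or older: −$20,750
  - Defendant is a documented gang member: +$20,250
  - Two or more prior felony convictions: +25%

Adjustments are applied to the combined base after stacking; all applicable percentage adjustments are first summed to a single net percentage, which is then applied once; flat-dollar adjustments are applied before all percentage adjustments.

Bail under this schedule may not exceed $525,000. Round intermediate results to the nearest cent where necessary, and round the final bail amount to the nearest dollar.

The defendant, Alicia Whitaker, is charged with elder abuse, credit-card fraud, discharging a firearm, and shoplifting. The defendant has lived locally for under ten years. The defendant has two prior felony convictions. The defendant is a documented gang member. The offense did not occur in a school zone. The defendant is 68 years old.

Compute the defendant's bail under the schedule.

$256,625

Base amounts from the schedule: elder abuse $130,500; credit-card fraud $23,850; discharging a firearm $44,000; shoplifting $7,450.
Stacking rule: sum of all bases. $130,500 + $23,850 + $44,000 + $7,450 = $205,800.
Age 65 or older (−$20,750 flat): $205,800 − $20,750 = $185,050.
Defendant is a documented gang member (+$20,250 flat): $185,050 + $20,250 = $205,300.
Two or more prior felony convictions (+25%): $205,300 × 1.25 = $256,625.
$256,625 is within the $525,000 maximum.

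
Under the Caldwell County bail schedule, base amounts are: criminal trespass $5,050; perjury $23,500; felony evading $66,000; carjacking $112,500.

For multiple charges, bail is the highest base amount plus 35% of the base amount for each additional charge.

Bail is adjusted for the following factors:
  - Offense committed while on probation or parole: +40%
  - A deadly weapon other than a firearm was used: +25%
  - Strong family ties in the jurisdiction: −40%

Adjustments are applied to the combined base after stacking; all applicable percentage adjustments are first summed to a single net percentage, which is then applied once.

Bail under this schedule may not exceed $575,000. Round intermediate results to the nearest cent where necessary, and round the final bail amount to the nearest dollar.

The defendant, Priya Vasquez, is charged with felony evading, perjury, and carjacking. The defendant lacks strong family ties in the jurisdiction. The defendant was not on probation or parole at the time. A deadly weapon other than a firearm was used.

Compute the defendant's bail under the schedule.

Base amounts from the schedule: felony evading $66,000; perjury $23,500; carjacking $112,500.
Stacking rule: highest base plus 35% of each additional charge. Highest is carjacking at $112,500. Additional: $66,000 × 35% = $23,100; $23,500 × 35% = $8,225. Combined base = $112,500 + $31,325 = $143,825.
A deadly weapon other than a firearm was used (+25%): $143,825 × 1.25 = $179,781.25.
$179,781.25 is within the $575,000 maximum.
Rounded to the nearest dollar: $179,781.

$179,781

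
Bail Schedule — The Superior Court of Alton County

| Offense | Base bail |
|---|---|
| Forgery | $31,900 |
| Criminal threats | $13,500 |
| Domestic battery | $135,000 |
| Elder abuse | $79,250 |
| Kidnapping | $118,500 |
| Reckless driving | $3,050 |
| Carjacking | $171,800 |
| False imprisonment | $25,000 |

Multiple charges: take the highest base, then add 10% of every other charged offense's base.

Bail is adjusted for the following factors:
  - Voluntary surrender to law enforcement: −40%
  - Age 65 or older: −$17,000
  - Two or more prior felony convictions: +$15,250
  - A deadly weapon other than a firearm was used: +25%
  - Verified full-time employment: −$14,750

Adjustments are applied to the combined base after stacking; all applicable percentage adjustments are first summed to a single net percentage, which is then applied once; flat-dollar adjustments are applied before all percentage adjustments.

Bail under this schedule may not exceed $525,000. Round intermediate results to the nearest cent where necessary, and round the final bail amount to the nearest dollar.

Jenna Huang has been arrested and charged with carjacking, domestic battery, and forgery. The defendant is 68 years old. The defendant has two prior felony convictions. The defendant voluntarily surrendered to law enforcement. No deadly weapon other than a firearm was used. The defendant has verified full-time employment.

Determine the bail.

Base amounts from the schedule: carjacking $171,800; domestic battery $135,000; forgery $31,900.
Stacking rule: highest base plus 10% of each additional charge. Highest is carjacking at $171,800. Additional: $135,000 × 10% = $13,500; $31,900 × 10% = $3,190. Combined base = $171,800 + $16,690 = $188,490.
Age 65 or older (−$17,000 flat): $188,490 − $17,000 = $171,490.
Two or more prior felony convictions (+$15,250 flat): $171,490 + $15,250 = $186,740.
Verified full-time employment (−$14,750 flat): $186,740 − $14,750 = $171,990.
Voluntary surrender to law enforcement (−40%): $171,990 × 0.6 = $103,194.
$103,194 is within the $525,000 maximum.

$103,194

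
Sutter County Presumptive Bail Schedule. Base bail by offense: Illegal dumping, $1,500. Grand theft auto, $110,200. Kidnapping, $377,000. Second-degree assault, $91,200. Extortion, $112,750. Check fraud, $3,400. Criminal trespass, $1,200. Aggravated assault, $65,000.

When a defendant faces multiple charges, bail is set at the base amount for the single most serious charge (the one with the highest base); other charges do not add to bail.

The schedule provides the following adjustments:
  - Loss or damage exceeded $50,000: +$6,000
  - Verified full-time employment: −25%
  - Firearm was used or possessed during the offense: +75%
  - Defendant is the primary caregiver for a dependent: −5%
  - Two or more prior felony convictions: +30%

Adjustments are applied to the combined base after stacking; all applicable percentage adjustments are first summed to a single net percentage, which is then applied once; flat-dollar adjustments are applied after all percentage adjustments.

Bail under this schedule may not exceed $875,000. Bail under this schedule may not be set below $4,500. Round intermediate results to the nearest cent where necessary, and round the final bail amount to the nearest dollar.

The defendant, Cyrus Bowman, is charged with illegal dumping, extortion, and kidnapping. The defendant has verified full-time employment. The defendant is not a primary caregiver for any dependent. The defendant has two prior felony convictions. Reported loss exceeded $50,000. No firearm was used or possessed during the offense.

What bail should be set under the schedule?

$401,850

Base amounts from the schedule: illegal dumping $1,500; extortion $112,750; kidnapping $377,000.
Stacking rule: use the highest base only. Highest is kidnapping at $377,000. Combined base = $377,000.
Net percentage adjustment: −25% +30% = +5%. $377,000 × 1.05 = $395,850.
Loss or damage exceeded $50,000 (+$6,000 flat): $395,850 + $6,000 = $401,850.
$401,850 is within the $875,000 maximum.
$401,850 is at or above the $4,500 minimum.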